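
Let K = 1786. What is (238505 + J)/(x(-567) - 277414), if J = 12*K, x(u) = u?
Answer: -259937/277981 ≈ -0.93509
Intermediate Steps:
J = 21432 (J = 12*1786 = 21432)
(238505 + J)/(x(-567) - 277414) = (238505 + 21432)/(-567 - 277414) = 259937/(-277981) = 259937*(-1/277981) = -259937/277981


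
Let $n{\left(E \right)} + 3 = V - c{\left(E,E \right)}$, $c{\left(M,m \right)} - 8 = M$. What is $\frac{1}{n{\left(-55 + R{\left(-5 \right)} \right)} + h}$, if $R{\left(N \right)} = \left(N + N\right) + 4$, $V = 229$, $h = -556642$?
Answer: $- \frac{1}{556363} \approx -1.7974 \cdot 10^{-6}$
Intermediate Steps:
$c{\left(M,m \right)} = 8 + M$
$R{\left(N \right)} = 4 + 2 N$ ($R{\left(N \right)} = 2 N + 4 = 4 + 2 N$)
$n{\left(E \right)} = 218 - E$ ($n{\left(E \right)} = -3 - \left(-221 + E\right) = 218 - E$)
$\frac{1}{n{\left(-55 + R{\left(-5 \right)} \right)} + h} = \frac{1}{\left(218 - \left(-55 + \left(4 + 2 \left(-5\right)\right)\right)\right) - 556642} = \frac{1}{\left(218 - \left(-55 + \left(4 - 10\right)\right)\right) - 556642} = \frac{1}{\left(218 - \left(-55 - 6\right)\right) - 556642} = \frac{1}{\left(218 - -61\right) - 556642} = \frac{1}{\left(218 + 61\right) - 556642} = \frac{1}{279 - 556642} = \frac{1}{-556363} = - \frac{1}{556363}$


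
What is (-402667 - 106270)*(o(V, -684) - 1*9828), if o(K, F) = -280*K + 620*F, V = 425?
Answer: 281395338796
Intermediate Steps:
(-402667 - 106270)*(o(V, -684) - 1*9828) = (-402667 - 106270)*((-280*425 + 620*(-684)) - 1*9828) = -508937*((-119000 - 424080) - 9828) = -508937*(-543080 - 9828) = -508937*(-552908) = 281395338796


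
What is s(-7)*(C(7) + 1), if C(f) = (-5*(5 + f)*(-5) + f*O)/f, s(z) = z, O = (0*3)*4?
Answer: -307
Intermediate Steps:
O = 0 (O = 0*4 = 0)
C(f) = (125 + 25*f)/f (C(f) = (-5*(5 + f)*(-5) + f*0)/f = ((-25 - 5*f)*(-5) + 0)/f = ((125 + 25*f) + 0)/f = (125 + 25*f)/f)
s(-7)*(C(7) + 1) = -7*((25 + 125/7) + 1) = -7*(300/7 + 1) = -7*307/7 = -307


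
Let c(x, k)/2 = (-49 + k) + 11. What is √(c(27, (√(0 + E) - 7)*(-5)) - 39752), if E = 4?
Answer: I*√39778 ≈ 199.44*I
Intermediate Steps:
c(x, k) = -76 + 2*k (c(x, k) = 2*((-49 + k) + 11) = 2*(-38 + k) = -76 + 2*k)
√(c(27, (√(0 + E) - 7)*(-5)) - 39752) = √((-76 + 2*((√(0 + 4) - 7)*(-5))) - 39752) = √((-76 + 2*((√4 - 7)*(-5))) - 39752) = √((-76 + 2*((2 - 7)*(-5))) - 39752) = √((-76 + 2*(-5*(-5))) - 39752) = √((-76 + 2*25) - 39752) = √((-76 + 50) - 39752) = √(-26 - 39752) = √(-39778) = I*√39778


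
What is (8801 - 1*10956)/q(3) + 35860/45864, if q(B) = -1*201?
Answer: 8837065/768222 ≈ 11.503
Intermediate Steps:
q(B) = -201
(8801 - 1*10956)/q(3) + 35860/45864 = (8801 - 1*10956)/(-201) + 35860/45864 = (8801 - 10956)*(-1/201) + 35860*(1/45864) = -2155*(-1/201) + 8965/11466 = 2155/201 + 8965/11466 = 8837065/768222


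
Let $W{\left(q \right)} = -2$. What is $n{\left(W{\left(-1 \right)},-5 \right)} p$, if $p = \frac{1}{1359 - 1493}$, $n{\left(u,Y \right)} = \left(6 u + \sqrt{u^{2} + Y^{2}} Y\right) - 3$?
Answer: $\frac{15}{134} + \frac{5 \sqrt{29}}{134} \approx 0.31288$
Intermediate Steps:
$n{\left(u,Y \right)} = -3 + 6 u + Y \sqrt{Y^{2} + u^{2}}$ ($n{\left(u,Y \right)} = \left(6 u + \sqrt{Y^{2} + u^{2}} Y\right) - 3 = \left(6 u + Y \sqrt{Y^{2} + u^{2}}\right) - 3 = -3 + 6 u + Y \sqrt{Y^{2} + u^{2}}$)
$p = - \frac{1}{134}$ ($p = \frac{1}{-134} = - \frac{1}{134} \approx -0.0074627$)
$n{\left(W{\left(-1 \right)},-5 \right)} p = \left(-3 + 6 \left(-2\right) - 5 \sqrt{\left(-5\right)^{2} + \left(-2\right)^{2}}\right) \left(- \frac{1}{134}\right) = \left(-3 - 12 - 5 \sqrt{25 + 4}\right) \left(- \frac{1}{134}\right) = \left(-3 - 12 - 5 \sqrt{29}\right) \left(- \frac{1}{134}\right) = \left(-15 - 5 \sqrt{29}\right) \left(- \frac{1}{134}\right) = \frac{15}{134} + \frac{5 \sqrt{29}}{134}$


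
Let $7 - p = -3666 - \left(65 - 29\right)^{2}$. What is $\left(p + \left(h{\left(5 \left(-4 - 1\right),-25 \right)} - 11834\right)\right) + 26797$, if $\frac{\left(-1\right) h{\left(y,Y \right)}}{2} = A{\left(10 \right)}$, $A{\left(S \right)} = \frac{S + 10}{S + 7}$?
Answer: $\frac{338804}{17} \approx 19930.0$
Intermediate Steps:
$A{\left(S \right)} = \frac{10 + S}{7 + S}$
$h{\left(y,Y \right)} = - \frac{40}{17}$ ($h{\left(y,Y \right)} = - 2 \frac{10 + 10}{7 + 10} = - 2 \cdot \frac{1}{17} \cdot 20 = \left(-2\right) \frac{20}{17} = - \frac{40}{17}$)
$p = 4969$ ($p = 7 - \left(-3666 - \left(65 - 29\right)^{2}\right) = 7 - \left(-3666 - 36^{2}\right) = 7 - \left(-3666 - 1296\right) = 7 - -4962 = 7 + 4962 = 4969$)
$\left(p + \left(h{\left(5 \left(-4 - 1\right),-25 \right)} - 11834\right)\right) + 26797 = \left(4969 - \frac{201218}{17}\right) + 26797 = - \frac{116745}{17} + 26797 = \frac{338804}{17}$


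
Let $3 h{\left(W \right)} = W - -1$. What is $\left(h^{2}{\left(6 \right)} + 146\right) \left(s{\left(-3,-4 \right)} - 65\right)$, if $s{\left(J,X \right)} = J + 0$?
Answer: $- \frac{92684}{9} \approx -10298.0$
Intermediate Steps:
$s{\left(J,X \right)} = J$
$h{\left(W \right)} = \frac{1}{3} + \frac{W}{3}$ ($h{\left(W \right)} = \frac{W - -1}{3} = \frac{W + 1}{3} = \frac{1 + W}{3} = \frac{1}{3} + \frac{W}{3}$)
$\left(h^{2}{\left(6 \right)} + 146\right) \left(s{\left(-3,-4 \right)} - 65\right) = \left(\left(\frac{1}{3} + \frac{1}{3} \cdot 6\right)^{2} + 146\right) \left(-3 - 65\right) = \left(\left(\frac{1}{3} + 2\right)^{2} + 146\right) \left(-68\right) = \left(\left(\frac{7}{3}\right)^{2} + 146\right) \left(-68\right) = \left(\frac{49}{9} + 146\right) \left(-68\right) = \frac{1363}{9} \left(-68\right) = - \frac{92684}{9}$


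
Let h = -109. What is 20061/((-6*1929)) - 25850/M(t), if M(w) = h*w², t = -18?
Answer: -5684533/5677047 ≈ -1.0013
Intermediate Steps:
M(w) = -109*w²
20061/((-6*1929)) - 25850/M(t) = 20061/((-6*1929)) - 25850/((-109*(-18)²)) = 20061/(-11574) - 25850/((-109*324)) = 20061*(-1/11574) - 25850/(-35316) = -2229/1286 - 25850*(-1/35316) = -2229/1286 + 12925/17658 = -5684533/5677047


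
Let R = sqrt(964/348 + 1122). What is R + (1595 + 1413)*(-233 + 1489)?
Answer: 3778048 + sqrt(8513385)/87 ≈ 3.7781e+6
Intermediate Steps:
R = sqrt(8513385)/87 (R = sqrt(964*(1/348) + 1122) = sqrt(241/87 + 1122) = sqrt(97855/87) = sqrt(8513385)/87 ≈ 33.538)
R + (1595 + 1413)*(-233 + 1489) = sqrt(8513385)/87 + (1595 + 1413)*(-233 + 1489) = sqrt(8513385)/87 + 3008*1256 = sqrt(8513385)/87 + 3778048 = 3778048 + sqrt(8513385)/87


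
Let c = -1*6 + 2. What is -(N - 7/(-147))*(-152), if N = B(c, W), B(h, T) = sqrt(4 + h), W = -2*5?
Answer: 152/21 ≈ 7.2381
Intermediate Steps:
c = -4 (c = -6 + 2 = -4)
W = -10
N = 0 (N = sqrt(4 - 4) = sqrt(0) = 0)
-(N - 7/(-147))*(-152) = -(0 - 7/(-147))*(-152) = -(0 - 7*(-1/147))*(-152) = -(0 + 1/21)*(-152) = -(-152)/21 = -1*(-152/21) = 152/21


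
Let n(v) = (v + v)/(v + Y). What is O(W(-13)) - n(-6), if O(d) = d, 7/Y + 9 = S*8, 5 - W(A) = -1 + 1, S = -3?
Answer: 629/205 ≈ 3.0683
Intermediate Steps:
W(A) = 5 (W(A) = 5 - (-1 + 1) = 5 - 1*0 = 5 + 0 = 5)
Y = -7/33 (Y = 7/(-9 - 3*8) = 7/(-9 - 24) = 7/(-33) = 7*(-1/33) = -7/33 ≈ -0.21212)
n(v) = 2*v/(-7/33 + v) (n(v) = (v + v)/(v - 7/33) = (2*v)/(-7/33 + v) = 2*v/(-7/33 + v))
O(W(-13)) - n(-6) = 5 - 66*(-6)/(-7 + 33*(-6)) = 5 - 66*(-6)/(-7 - 198) = 5 - 66*(-6)/(-205) = 5 - 66*(-6)*(-1)/205 = 5 - 1*396/205 = 5 - 396/205 = 629/205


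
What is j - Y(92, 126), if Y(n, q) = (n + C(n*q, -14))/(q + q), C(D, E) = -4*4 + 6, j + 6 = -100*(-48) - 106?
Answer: 590647/126 ≈ 4687.7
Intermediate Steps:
j = 4688 (j = -6 + (-100*(-48) - 106) = -6 + (4800 - 106) = -6 + 4694 = 4688)
C(D, E) = -10 (C(D, E) = -16 + 6 = -10)
Y(n, q) = (-10 + n)/(2*q) (Y(n, q) = (n - 10)/(q + q) = (-10 + n)/((2*q)) = (-10 + n)*(1/(2*q)) = (-10 + n)/(2*q))
j - Y(92, 126) = 4688 - (-10 + 92)/(2*126) = 4688 - 82/(2*126) = 4688 - 1*41/126 = 4688 - 41/126 = 590647/126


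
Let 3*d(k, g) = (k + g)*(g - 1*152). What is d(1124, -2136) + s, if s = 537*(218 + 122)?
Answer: 2863196/3 ≈ 9.5440e+5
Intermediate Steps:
s = 182580 (s = 537*340 = 182580)
d(k, g) = (-152 + g)*(g + k)/3 (d(k, g) = ((k + g)*(g - 1*152))/3 = ((g + k)*(g - 152))/3 = ((g + k)*(-152 + g))/3 = ((-152 + g)*(g + k))/3 = (-152 + g)*(g + k)/3)
d(1124, -2136) + s = (-152/3*(-2136) - 152/3*1124 + (⅓)*(-2136)² + (⅓)*(-2136)*1124) + 182580 = (108224 - 170848/3 + (⅓)*4562496 - 800288) + 182580 = (108224 - 170848/3 + 1520832 - 800288) + 182580 = 2315456/3 + 182580 = 2863196/3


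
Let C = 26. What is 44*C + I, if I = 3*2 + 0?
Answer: 1150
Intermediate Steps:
I = 6 (I = 6 + 0 = 6)
44*C + I = 44*26 + 6 = 1144 + 6 = 1150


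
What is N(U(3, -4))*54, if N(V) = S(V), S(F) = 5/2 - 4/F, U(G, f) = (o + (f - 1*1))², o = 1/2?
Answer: 373/3 ≈ 124.33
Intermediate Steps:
o = ½ ≈ 0.50000
U(G, f) = (-½ + f)² (U(G, f) = (½ + (f - 1*1))² = (½ + (f - 1))² = (½ + (-1 + f))² = (-½ + f)²)
S(F) = 5/2 - 4/F (S(F) = 5*(½) - 4/F = 5/2 - 4/F)
N(V) = 5/2 - 4/V
N(U(3, -4))*54 = (5/2 - 4*4/(-1 + 2*(-4))²)*54 = (5/2 - 4*4/(-1 - 8)²)*54 = (5/2 - 4/((¼)*(-9)²))*54 = (5/2 - 4/((¼)*81))*54 = (5/2 - 4/81/4)*54 = (5/2 - 4*4/81)*54 = (5/2 - 16/81)*54 = (373/162)*54 = 373/3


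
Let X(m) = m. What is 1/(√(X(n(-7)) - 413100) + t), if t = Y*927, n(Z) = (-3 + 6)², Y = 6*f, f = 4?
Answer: 2472/55042955 - I*√45899/165128865 ≈ 4.491e-5 - 1.2974e-6*I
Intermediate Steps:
Y = 24 (Y = 6*4 = 24)
n(Z) = 9 (n(Z) = 3² = 9)
t = 22248 (t = 24*927 = 22248)
1/(√(X(n(-7)) - 413100) + t) = 1/(√(9 - 413100) + 22248) = 1/(√(-413091) + 22248) = 1/(3*I*√45899 + 22248) = 1/(22248 + 3*I*√45899)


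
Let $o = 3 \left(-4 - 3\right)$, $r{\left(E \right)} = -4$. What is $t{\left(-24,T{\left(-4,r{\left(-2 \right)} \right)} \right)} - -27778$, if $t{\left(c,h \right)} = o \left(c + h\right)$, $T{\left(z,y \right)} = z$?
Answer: $28366$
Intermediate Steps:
$o = -21$ ($o = 3 \left(-4 - 3\right) = 3 \left(-7\right) = -21$)
$t{\left(c,h \right)} = - 21 c - 21 h$ ($t{\left(c,h \right)} = - 21 \left(c + h\right) = - 21 c - 21 h$)
$t{\left(-24,T{\left(-4,r{\left(-2 \right)} \right)} \right)} - -27778 = \left(\left(-21\right) \left(-24\right) - -84\right) - -27778 = \left(504 + 84\right) + 27778 = 588 + 27778 = 28366$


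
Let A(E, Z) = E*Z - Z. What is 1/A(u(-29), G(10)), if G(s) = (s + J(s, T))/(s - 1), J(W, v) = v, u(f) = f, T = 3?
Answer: -3/130 ≈ -0.023077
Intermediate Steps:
G(s) = (3 + s)/(-1 + s) (G(s) = (s + 3)/(s - 1) = (3 + s)/(-1 + s))
A(E, Z) = -Z + E*Z
1/A(u(-29), G(10)) = 1/(((3 + 10)/(-1 + 10))*(-1 - 29)) = 1/((13/9)*(-30)) = 1/(-130/3) = -3/130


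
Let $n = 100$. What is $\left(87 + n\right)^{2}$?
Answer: $34969$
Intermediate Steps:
$\left(87 + n\right)^{2} = \left(87 + 100\right)^{2} = 187^{2} = 34969$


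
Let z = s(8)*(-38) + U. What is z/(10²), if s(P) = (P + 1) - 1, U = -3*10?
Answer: -167/50 ≈ -3.3400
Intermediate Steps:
U = -30
s(P) = P (s(P) = (1 + P) - 1 = P)
z = -334 (z = 8*(-38) - 30 = -304 - 30 = -334)
z/(10²) = -334/(10²) = -334/100 = -334*1/100 = -167/50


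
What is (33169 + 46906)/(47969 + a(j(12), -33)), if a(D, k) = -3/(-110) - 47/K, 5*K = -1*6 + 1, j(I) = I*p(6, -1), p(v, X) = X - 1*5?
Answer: 8808250/5281763 ≈ 1.6677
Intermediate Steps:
p(v, X) = -5 + X (p(v, X) = X - 5 = -5 + X)
j(I) = -6*I (j(I) = I*(-5 - 1) = I*(-6) = -6*I)
K = -1 (K = (-1*6 + 1)/5 = (-6 + 1)/5 = (⅕)*(-5) = -1)
a(D, k) = 5173/110 (a(D, k) = -3/(-110) - 47/(-1) = -3*(-1/110) - 47*(-1) = 3/110 + 47 = 5173/110)
(33169 + 46906)/(47969 + a(j(12), -33)) = (33169 + 46906)/(47969 + 5173/110) = 80075/(5281763/110) = 80075*(110/5281763) = 8808250/5281763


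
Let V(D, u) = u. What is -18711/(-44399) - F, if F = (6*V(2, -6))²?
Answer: -57522393/44399 ≈ -1295.6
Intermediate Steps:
F = 1296 (F = (6*(-6))² = (-36)² = 1296)
-18711/(-44399) - F = -18711/(-44399) - 1*1296 = -18711*(-1/44399) - 1296 = 18711/44399 - 1296 = -57522393/44399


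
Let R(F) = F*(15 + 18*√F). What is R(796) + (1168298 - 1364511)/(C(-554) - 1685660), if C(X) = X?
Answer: 20133591373/1686214 + 28656*√199 ≈ 4.1618e+5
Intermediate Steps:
R(796) + (1168298 - 1364511)/(C(-554) - 1685660) = (15*796 + 18*796^(3/2)) + (1168298 - 1364511)/(-554 - 1685660) = (11940 + 18*(1592*√199)) - 196213/(-1686214) = (11940 + 28656*√199) - 196213*(-1/1686214) = (11940 + 28656*√199) + 196213/1686214 = 20133591373/1686214 + 28656*√199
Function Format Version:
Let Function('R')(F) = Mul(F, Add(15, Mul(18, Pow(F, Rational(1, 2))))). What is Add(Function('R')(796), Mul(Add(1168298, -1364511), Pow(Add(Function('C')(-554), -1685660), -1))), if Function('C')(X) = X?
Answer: Add(Rational(20133591373, 1686214), Mul(28656, Pow(199, Rational(1, 2)))) ≈ 4.1618e+5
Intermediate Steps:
Add(Function('R')(796), Mul(Add(1168298, -1364511), Pow(Add(Function('C')(-554), -1685660), -1))) = Add(Add(Mul(15, 796), Mul(18, Pow(796, Rational(3, 2)))), Mul(Add(1168298, -1364511), Pow(Add(-554, -1685660), -1))) = Add(Add(11940, Mul(18, Mul(1592, Pow(199, Rational(1, 2))))), Mul(-196213, Pow(-1686214, -1))) = Add(Add(11940, Mul(28656, Pow(199, Rational(1, 2)))), Mul(-196213, Rational(-1, 1686214))) = Add(Add(11940, Mul(28656, Pow(199, Rational(1, 2)))), Rational(196213, 1686214)) = Add(Rational(20133591373, 1686214), Mul(28656, Pow(199, Rational(1, 2))))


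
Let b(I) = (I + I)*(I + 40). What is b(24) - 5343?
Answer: -2271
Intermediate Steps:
b(I) = 2*I*(40 + I) (b(I) = (2*I)*(40 + I) = 2*I*(40 + I))
b(24) - 5343 = 2*24*(40 + 24) - 5343 = 2*24*64 - 5343 = 3072 - 5343 = -2271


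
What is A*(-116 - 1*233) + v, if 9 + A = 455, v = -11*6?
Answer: -155720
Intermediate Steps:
v = -66
A = 446 (A = -9 + 455 = 446)
A*(-116 - 1*233) + v = 446*(-116 - 1*233) - 66 = 446*(-116 - 233) - 66 = 446*(-349) - 66 = -155654 - 66 = -155720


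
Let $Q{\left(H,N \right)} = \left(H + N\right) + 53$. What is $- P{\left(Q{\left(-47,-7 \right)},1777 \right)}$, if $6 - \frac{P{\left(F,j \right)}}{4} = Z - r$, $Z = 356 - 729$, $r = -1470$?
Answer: $4364$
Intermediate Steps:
$Q{\left(H,N \right)} = 53 + H + N$
$Z = -373$ ($Z = 356 - 729 = -373$)
$P{\left(F,j \right)} = -4364$ ($P{\left(F,j \right)} = 24 - 4 \left(-373 - -1470\right) = 24 - 4 \left(-373 + 1470\right) = 24 - 4388 = -4364$)
$- P{\left(Q{\left(-47,-7 \right)},1777 \right)} = \left(-1\right) \left(-4364\right) = 4364$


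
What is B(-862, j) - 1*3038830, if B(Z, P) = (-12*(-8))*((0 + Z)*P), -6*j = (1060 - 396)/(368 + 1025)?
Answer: -4223932302/1393 ≈ -3.0323e+6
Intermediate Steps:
j = -332/4179 (j = -(1060 - 396)/(6*(368 + 1025)) = -332/(3*1393) = -⅙*664/1393 = -332/4179 ≈ -0.079445)
B(Z, P) = 96*P*Z (B(Z, P) = 96*(Z*P) = 96*(P*Z) = 96*P*Z)
B(-862, j) - 1*3038830 = 96*(-332/4179)*(-862) - 1*3038830 = 9157888/1393 - 3038830 = -4223932302/1393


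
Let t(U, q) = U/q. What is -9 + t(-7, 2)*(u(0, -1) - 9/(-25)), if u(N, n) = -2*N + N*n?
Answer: -513/50 ≈ -10.260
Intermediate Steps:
-9 + t(-7, 2)*(u(0, -1) - 9/(-25)) = -9 + (-7/2)*(0*(-2 - 1) - 9/(-25)) = -9 + (-7*1/2)*(0*(-3) - 9*(-1)/25) = -9 - 7*(0 - 1*(-9/25))/2 = -9 - 7*(0 + 9/25)/2 = -9 - 7/2*9/25 = -9 - 63/50 = -513/50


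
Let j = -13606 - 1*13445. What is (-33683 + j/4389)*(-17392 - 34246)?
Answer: 2545094808948/1463 ≈ 1.7396e+9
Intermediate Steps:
j = -27051 (j = -13606 - 13445 = -27051)
(-33683 + j/4389)*(-17392 - 34246) = (-33683 - 27051/4389)*(-17392 - 34246) = (-33683 - 27051*1/4389)*(-51638) = (-33683 - 9017/1463)*(-51638) = -49287246/1463*(-51638) = 2545094808948/1463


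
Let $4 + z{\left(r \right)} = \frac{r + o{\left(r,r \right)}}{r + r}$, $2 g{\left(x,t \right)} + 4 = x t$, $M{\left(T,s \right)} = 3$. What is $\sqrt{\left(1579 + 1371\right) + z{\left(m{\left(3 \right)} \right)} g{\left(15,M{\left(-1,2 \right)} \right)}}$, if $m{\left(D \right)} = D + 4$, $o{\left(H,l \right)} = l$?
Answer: $\frac{\sqrt{11554}}{2} \approx 53.745$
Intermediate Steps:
$m{\left(D \right)} = 4 + D$
$g{\left(x,t \right)} = -2 + \frac{t x}{2}$ ($g{\left(x,t \right)} = -2 + \frac{x t}{2} = -2 + \frac{t x}{2}$)
$z{\left(r \right)} = -3$ ($z{\left(r \right)} = -4 + \frac{r + r}{r + r} = -4 + \frac{2 r}{2 r} = -4 + 2 r \frac{1}{2 r} = -4 + 1 = -3$)
$\sqrt{\left(1579 + 1371\right) + z{\left(m{\left(3 \right)} \right)} g{\left(15,M{\left(-1,2 \right)} \right)}} = \sqrt{\left(1579 + 1371\right) - 3 \left(-2 + \frac{1}{2} \cdot 3 \cdot 15\right)} = \sqrt{2950 - 3 \left(-2 + \frac{45}{2}\right)} = \sqrt{2950 - \frac{123}{2}} = \sqrt{\frac{5777}{2}} = \frac{\sqrt{11554}}{2}$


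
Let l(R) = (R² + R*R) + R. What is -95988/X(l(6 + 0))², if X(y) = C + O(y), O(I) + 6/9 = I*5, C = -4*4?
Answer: -215973/313600 ≈ -0.68869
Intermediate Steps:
C = -16
O(I) = -⅔ + 5*I (O(I) = -⅔ + I*5 = -⅔ + 5*I)
l(R) = R + 2*R² (l(R) = (R² + R²) + R = 2*R² + R = R + 2*R²)
X(y) = -50/3 + 5*y (X(y) = -16 + (-⅔ + 5*y) = -50/3 + 5*y)
-95988/X(l(6 + 0))² = -95988/(-50/3 + 5*((6 + 0)*(1 + 2*(6 + 0))))² = -95988/(-50/3 + 5*(6*(1 + 2*6)))² = -95988/(-50/3 + 5*(6*(1 + 12)))² = -95988/(-50/3 + 5*(6*13))² = -95988/(-50/3 + 5*78)² = -95988/(-50/3 + 390)² = -95988/((1120/3)²) = -95988/1254400/9 = -95988*9/1254400 = -215973/313600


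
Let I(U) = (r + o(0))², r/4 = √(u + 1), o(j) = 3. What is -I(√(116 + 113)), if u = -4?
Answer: 39 - 24*I*√3 ≈ 39.0 - 41.569*I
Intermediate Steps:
r = 4*I*√3 (r = 4*√(-4 + 1) = 4*√(-3) = 4*(I*√3) = 4*I*√3 ≈ 6.9282*I)
I(U) = (3 + 4*I*√3)² (I(U) = (4*I*√3 + 3)² = (3 + 4*I*√3)²)
-I(√(116 + 113)) = -(-39 + 24*I*√3) = 39 - 24*I*√3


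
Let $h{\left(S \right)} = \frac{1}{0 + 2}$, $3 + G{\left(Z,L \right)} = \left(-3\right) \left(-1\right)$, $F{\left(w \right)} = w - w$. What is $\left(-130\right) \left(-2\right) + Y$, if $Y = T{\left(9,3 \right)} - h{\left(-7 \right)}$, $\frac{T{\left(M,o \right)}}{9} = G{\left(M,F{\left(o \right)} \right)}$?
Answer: $\frac{519}{2} \approx 259.5$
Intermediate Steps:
$F{\left(w \right)} = 0$
$G{\left(Z,L \right)} = 0$ ($G{\left(Z,L \right)} = -3 - -3 = -3 + 3 = 0$)
$T{\left(M,o \right)} = 0$ ($T{\left(M,o \right)} = 9 \cdot 0 = 0$)
$h{\left(S \right)} = \frac{1}{2}$
$Y = - \frac{1}{2}$ ($Y = 0 - \frac{1}{2} = - \frac{1}{2} \approx -0.5$)
$\left(-130\right) \left(-2\right) + Y = \left(-130\right) \left(-2\right) - \frac{1}{2} = 260 - \frac{1}{2} = \frac{519}{2}$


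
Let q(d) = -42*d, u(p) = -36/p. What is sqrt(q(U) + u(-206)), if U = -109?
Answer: 16*sqrt(189726)/103 ≈ 67.662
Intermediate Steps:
sqrt(q(U) + u(-206)) = sqrt(-42*(-109) - 36/(-206)) = sqrt(4578 - 36*(-1/206)) = sqrt(4578 + 18/103) = sqrt(471552/103) = 16*sqrt(189726)/103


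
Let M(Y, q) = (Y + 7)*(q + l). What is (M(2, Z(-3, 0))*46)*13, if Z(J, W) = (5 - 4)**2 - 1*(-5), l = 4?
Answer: 53820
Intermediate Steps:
Z(J, W) = 6 (Z(J, W) = 1**2 + 5 = 1 + 5 = 6)
M(Y, q) = (4 + q)*(7 + Y) (M(Y, q) = (Y + 7)*(q + 4) = (7 + Y)*(4 + q) = (4 + q)*(7 + Y))
(M(2, Z(-3, 0))*46)*13 = ((28 + 4*2 + 7*6 + 2*6)*46)*13 = ((28 + 8 + 42 + 12)*46)*13 = (90*46)*13 = 4140*13 = 53820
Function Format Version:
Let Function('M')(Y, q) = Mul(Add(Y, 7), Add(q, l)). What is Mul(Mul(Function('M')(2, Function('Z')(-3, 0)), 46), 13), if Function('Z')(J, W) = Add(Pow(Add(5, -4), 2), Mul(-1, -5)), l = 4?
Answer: 53820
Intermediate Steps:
Function('Z')(J, W) = 6 (Function('Z')(J, W) = Add(Pow(1, 2), 5) = Add(1, 5) = 6)
Function('M')(Y, q) = Mul(Add(4, q), Add(7, Y)) (Function('M')(Y, q) = Mul(Add(Y, 7), Add(q, 4)) = Mul(Add(7, Y), Add(4, q)) = Mul(Add(4, q), Add(7, Y)))
Mul(Mul(Function('M')(2, Function('Z')(-3, 0)), 46), 13) = Mul(Mul(Add(28, Mul(4, 2), Mul(7, 6), Mul(2, 6)), 46), 13) = Mul(Mul(Add(28, 8, 42, 12), 46), 13) = Mul(Mul(90, 46), 13) = Mul(4140, 13) = 53820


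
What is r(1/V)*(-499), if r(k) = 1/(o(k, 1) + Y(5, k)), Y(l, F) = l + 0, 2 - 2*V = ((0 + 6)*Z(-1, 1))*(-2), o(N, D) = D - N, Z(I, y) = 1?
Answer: -3493/41 ≈ -85.195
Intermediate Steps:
V = 7 (V = 1 - (0 + 6)*1*(-2)/2 = 1 - 6*1*(-2)/2 = 1 - 3*(-2) = 1 - ½*(-12) = 1 + 6 = 7)
Y(l, F) = l
r(k) = 1/(6 - k) (r(k) = 1/((1 - k) + 5) = 1/(6 - k))
r(1/V)*(-499) = -1/(-6 + 1/7)*(-499) = -1/(-6 + 1*(⅐))*(-499) = -1/(-6 + ⅐)*(-499) = -1/(-41/7)*(-499) = -1*(-7/41)*(-499) = (7/41)*(-499) = -3493/41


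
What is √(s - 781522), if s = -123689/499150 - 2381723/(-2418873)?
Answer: I*√45571054115354958749444575146/241476091590 ≈ 884.04*I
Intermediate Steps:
s = 889649052953/1207380457950 (s = -123689*1/499150 - 2381723*(-1/2418873) = -123689/499150 + 2381723/2418873 = 889649052953/1207380457950 ≈ 0.73684)
√(s - 781522) = √(889649052953/1207380457950 - 781522) = √(-943593500608946947/1207380457950) = I*√45571054115354958749444575146/241476091590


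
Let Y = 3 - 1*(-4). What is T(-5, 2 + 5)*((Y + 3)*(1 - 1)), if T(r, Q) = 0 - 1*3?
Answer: 0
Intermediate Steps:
Y = 7 (Y = 3 + 4 = 7)
T(r, Q) = -3 (T(r, Q) = 0 - 3 = -3)
T(-5, 2 + 5)*((Y + 3)*(1 - 1)) = -3*(7 + 3)*(1 - 1) = -30*0 = -3*0 = 0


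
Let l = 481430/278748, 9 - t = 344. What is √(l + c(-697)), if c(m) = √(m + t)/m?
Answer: √(1810956277054410 - 3008733995016*I*√258)/32381226 ≈ 1.3143 - 0.017534*I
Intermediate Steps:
t = -335 (t = 9 - 1*344 = 9 - 344 = -335)
c(m) = √(-335 + m)/m (c(m) = √(m - 335)/m = √(-335 + m)/m)
l = 240715/139374 (l = 481430*(1/278748) = 240715/139374 ≈ 1.7271)
√(l + c(-697)) = √(240715/139374 + √(-335 - 697)/(-697)) = √(240715/139374 - 2*I*√258/697)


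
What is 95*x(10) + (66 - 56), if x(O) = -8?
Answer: -750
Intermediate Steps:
95*x(10) + (66 - 56) = 95*(-8) + (66 - 56) = -760 + 10 = -750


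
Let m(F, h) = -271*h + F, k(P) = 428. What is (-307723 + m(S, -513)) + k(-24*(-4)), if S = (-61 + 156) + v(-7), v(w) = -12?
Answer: -168189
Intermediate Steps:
S = 83 (S = (-61 + 156) - 12 = 95 - 12 = 83)
m(F, h) = F - 271*h
(-307723 + m(S, -513)) + k(-24*(-4)) = (-307723 + (83 - 271*(-513))) + 428 = (-307723 + (83 + 139023)) + 428 = (-307723 + 139106) + 428 = -168617 + 428 = -168189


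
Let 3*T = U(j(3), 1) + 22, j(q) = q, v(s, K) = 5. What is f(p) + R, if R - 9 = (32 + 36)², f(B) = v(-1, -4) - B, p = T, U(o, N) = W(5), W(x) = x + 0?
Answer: 4629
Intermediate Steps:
W(x) = x
U(o, N) = 5
T = 9 (T = (5 + 22)/3 = (⅓)*27 = 9)
p = 9
f(B) = 5 - B
R = 4633 (R = 9 + (32 + 36)² = 9 + 68² = 9 + 4624 = 4633)
f(p) + R = (5 - 1*9) + 4633 = (5 - 9) + 4633 = -4 + 4633 = 4629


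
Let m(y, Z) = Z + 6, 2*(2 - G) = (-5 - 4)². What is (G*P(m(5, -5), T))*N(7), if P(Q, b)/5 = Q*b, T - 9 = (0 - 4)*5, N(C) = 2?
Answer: 4235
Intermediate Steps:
T = -11 (T = 9 + (0 - 4)*5 = 9 - 4*5 = 9 - 20 = -11)
G = -77/2 (G = 2 - (-5 - 4)²/2 = 2 - ½*(-9)² = 2 - ½*81 = 2 - 81/2 = -77/2 ≈ -38.500)
m(y, Z) = 6 + Z
P(Q, b) = 5*Q*b (P(Q, b) = 5*(Q*b) = 5*Q*b)
(G*P(m(5, -5), T))*N(7) = -385*(6 - 5)*(-11)/2*2 = -385*(-11)/2*2 = -77/2*(-55)*2 = (4235/2)*2 = 4235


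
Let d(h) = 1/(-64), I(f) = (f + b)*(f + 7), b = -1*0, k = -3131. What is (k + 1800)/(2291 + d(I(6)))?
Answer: -85184/146623 ≈ -0.58097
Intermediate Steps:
b = 0
I(f) = f*(7 + f) (I(f) = (f + 0)*(f + 7) = f*(7 + f))
d(h) = -1/64
(k + 1800)/(2291 + d(I(6))) = (-3131 + 1800)/(2291 - 1/64) = -1331/146623/64 = -1331*64/146623 = -85184/146623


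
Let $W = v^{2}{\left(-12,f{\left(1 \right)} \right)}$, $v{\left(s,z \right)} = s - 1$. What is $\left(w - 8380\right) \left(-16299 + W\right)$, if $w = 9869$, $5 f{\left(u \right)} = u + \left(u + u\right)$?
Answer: $-24017570$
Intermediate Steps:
$f{\left(u \right)} = \frac{3 u}{5}$ ($f{\left(u \right)} = \frac{u + \left(u + u\right)}{5} = \frac{u + 2 u}{5} = \frac{3 u}{5}$)
$v{\left(s,z \right)} = -1 + s$
$W = 169$ ($W = \left(-1 - 12\right)^{2} = \left(-13\right)^{2} = 169$)
$\left(w - 8380\right) \left(-16299 + W\right) = \left(9869 - 8380\right) \left(-16299 + 169\right) = 1489 \left(-16130\right) = -24017570$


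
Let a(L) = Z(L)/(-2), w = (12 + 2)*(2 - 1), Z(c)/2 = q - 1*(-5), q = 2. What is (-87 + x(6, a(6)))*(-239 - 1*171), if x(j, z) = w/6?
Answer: 104140/3 ≈ 34713.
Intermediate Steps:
Z(c) = 14 (Z(c) = 2*(2 - 1*(-5)) = 2*(2 + 5) = 2*7 = 14)
w = 14 (w = 14*1 = 14)
a(L) = -7 (a(L) = 14/(-2) = 14*(-1/2) = -7)
x(j, z) = 7/3 (x(j, z) = 14/6 = 14*(1/6) = 7/3)
(-87 + x(6, a(6)))*(-239 - 1*171) = (-87 + 7/3)*(-239 - 1*171) = -254*(-239 - 171)/3 = -254/3*(-410) = 104140/3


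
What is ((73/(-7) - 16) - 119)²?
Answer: 1036324/49 ≈ 21149.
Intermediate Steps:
((73/(-7) - 16) - 119)² = ((73*(-⅐) - 16) - 119)² = ((-73/7 - 16) - 119)² = (-185/7 - 119)² = (-1018/7)² = 1036324/49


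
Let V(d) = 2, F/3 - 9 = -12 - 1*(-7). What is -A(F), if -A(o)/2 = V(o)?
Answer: 4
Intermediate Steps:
F = 12 (F = 27 + 3*(-12 - 1*(-7)) = 27 + 3*(-12 + 7) = 27 + 3*(-5) = 27 - 15 = 12)
A(o) = -4 (A(o) = -2*2 = -4)
-A(F) = -1*(-4) = 4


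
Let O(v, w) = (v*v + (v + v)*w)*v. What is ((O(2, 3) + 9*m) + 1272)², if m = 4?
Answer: 1795600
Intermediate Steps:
O(v, w) = v*(v² + 2*v*w) (O(v, w) = (v² + (2*v)*w)*v = (v² + 2*v*w)*v = v*(v² + 2*v*w))
((O(2, 3) + 9*m) + 1272)² = ((2²*(2 + 2*3) + 9*4) + 1272)² = ((4*(2 + 6) + 36) + 1272)² = ((4*8 + 36) + 1272)² = ((32 + 36) + 1272)² = (68 + 1272)² = 1340² = 1795600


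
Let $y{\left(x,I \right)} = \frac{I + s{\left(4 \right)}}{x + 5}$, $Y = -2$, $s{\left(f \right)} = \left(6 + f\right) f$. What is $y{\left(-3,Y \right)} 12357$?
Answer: $234783$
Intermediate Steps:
$s{\left(f \right)} = f \left(6 + f\right)$
$y{\left(x,I \right)} = \frac{40 + I}{5 + x}$ ($y{\left(x,I \right)} = \frac{I + 4 \left(6 + 4\right)}{x + 5} = \frac{I + 4 \cdot 10}{5 + x} = \frac{I + 40}{5 + x} = \frac{40 + I}{5 + x}$)
$y{\left(-3,Y \right)} 12357 = \frac{40 - 2}{5 - 3} \cdot 12357 = \frac{1}{2} \cdot 38 \cdot 12357 = 19 \cdot 12357 = 234783$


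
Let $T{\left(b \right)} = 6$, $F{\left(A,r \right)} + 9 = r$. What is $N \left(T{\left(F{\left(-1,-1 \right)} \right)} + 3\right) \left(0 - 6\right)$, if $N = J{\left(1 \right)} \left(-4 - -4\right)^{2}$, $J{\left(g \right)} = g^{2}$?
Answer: $0$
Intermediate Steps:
$F{\left(A,r \right)} = -9 + r$
$N = 0$ ($N = 1^{2} \left(-4 - -4\right)^{2} = 1 \left(-4 + \left(-3 + 7\right)\right)^{2} = 1 \left(-4 + 4\right)^{2} = 1 \cdot 0^{2} = 1 \cdot 0 = 0$)
$N \left(T{\left(F{\left(-1,-1 \right)} \right)} + 3\right) \left(0 - 6\right) = 0 \left(6 + 3\right) \left(0 - 6\right) = 0 \cdot 9 \left(0 - 6\right) = 0 \cdot 9 \left(-6\right) = 0 \left(-54\right) = 0$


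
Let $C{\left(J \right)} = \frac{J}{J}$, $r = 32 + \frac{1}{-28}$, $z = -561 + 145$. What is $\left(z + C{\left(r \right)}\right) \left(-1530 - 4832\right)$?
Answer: $2640230$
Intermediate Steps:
$z = -416$
$r = \frac{895}{28}$ ($r = 32 - \frac{1}{28} = \frac{895}{28} \approx 31.964$)
$C{\left(J \right)} = 1$
$\left(z + C{\left(r \right)}\right) \left(-1530 - 4832\right) = \left(-416 + 1\right) \left(-1530 - 4832\right) = \left(-415\right) \left(-6362\right) = 2640230$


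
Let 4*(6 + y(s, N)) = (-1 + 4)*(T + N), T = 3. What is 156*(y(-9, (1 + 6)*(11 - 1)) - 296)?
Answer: -38571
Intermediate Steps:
y(s, N) = -15/4 + 3*N/4 (y(s, N) = -6 + ((-1 + 4)*(3 + N))/4 = -6 + (3*(3 + N))/4 = -6 + (9 + 3*N)/4 = -6 + (9/4 + 3*N/4) = -15/4 + 3*N/4)
156*(y(-9, (1 + 6)*(11 - 1)) - 296) = 156*((-15/4 + 3*((1 + 6)*(11 - 1))/4) - 296) = 156*((-15/4 + 3*(7*10)/4) - 296) = 156*((-15/4 + (¾)*70) - 296) = 156*((-15/4 + 105/2) - 296) = 156*(195/4 - 296) = 156*(-989/4) = -38571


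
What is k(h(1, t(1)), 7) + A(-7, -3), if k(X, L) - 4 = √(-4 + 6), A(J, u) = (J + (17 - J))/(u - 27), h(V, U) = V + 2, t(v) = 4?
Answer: 103/30 + √2 ≈ 4.8475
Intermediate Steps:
h(V, U) = 2 + V
A(J, u) = 17/(-27 + u)
k(X, L) = 4 + √2 (k(X, L) = 4 + √(-4 + 6) = 4 + √2)
k(h(1, t(1)), 7) + A(-7, -3) = (4 + √2) + 17/(-27 - 3) = (4 + √2) + 17/(-30) = (4 + √2) + 17*(-1/30) = (4 + √2) - 17/30 = 103/30 + √2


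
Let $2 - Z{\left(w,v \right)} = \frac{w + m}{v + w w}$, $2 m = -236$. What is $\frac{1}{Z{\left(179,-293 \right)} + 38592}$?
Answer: $\frac{31748}{1225282251} \approx 2.5911 \cdot 10^{-5}$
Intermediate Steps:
$m = -118$ ($m = \frac{1}{2} \left(-236\right) = -118$)
$Z{\left(w,v \right)} = 2 - \frac{-118 + w}{v + w^{2}}$ ($Z{\left(w,v \right)} = 2 - \frac{w - 118}{v + w w} = 2 - \frac{-118 + w}{v + w^{2}}$)
$\frac{1}{Z{\left(179,-293 \right)} + 38592} = \frac{1}{\frac{118 - 179 + 2 \left(-293\right) + 2 \cdot 179^{2}}{-293 + 179^{2}} + 38592} = \frac{1}{\frac{118 - 179 - 586 + 2 \cdot 32041}{-293 + 32041} + 38592} = \frac{1}{\frac{118 - 179 - 586 + 64082}{31748} + 38592} = \frac{1}{\frac{1}{31748} \cdot 63435 + 38592} = \frac{1}{\frac{63435}{31748} + 38592} = \frac{1}{\frac{1225282251}{31748}} = \frac{31748}{1225282251}$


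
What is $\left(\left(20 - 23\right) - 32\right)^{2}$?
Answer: $1225$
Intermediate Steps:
$\left(\left(20 - 23\right) - 32\right)^{2} = \left(-3 - 32\right)^{2} = \left(-35\right)^{2} = 1225$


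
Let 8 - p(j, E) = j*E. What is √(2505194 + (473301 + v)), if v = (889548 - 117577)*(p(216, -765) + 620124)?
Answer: √606287386707 ≈ 7.7865e+5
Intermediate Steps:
p(j, E) = 8 - E*j (p(j, E) = 8 - j*E = 8 - E*j)
v = 606284408212 (v = (889548 - 117577)*((8 - 1*(-765)*216) + 620124) = 771971*((8 + 165240) + 620124) = 771971*(165248 + 620124) = 771971*785372 = 606284408212)
√(2505194 + (473301 + v)) = √(2505194 + (473301 + 606284408212)) = √(2505194 + 606284881513) = √606287386707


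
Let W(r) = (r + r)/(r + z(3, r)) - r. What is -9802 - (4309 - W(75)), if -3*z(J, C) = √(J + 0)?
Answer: -119670407/8437 + 75*√3/8437 ≈ -14184.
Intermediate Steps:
z(J, C) = -√J/3 (z(J, C) = -√(J + 0)/3 = -√J/3)
W(r) = -r + 2*r/(r - √3/3) (W(r) = (r + r)/(r - √3/3) - r = (2*r)/(r - √3/3) - r = 2*r/(r - √3/3) - r = -r + 2*r/(r - √3/3))
-9802 - (4309 - W(75)) = -9802 - (4309 - 75*(6 + √3 - 3*75)/(-√3 + 3*75)) = -9802 - (4309 - 75*(6 + √3 - 225)/(-√3 + 225)) = -9802 - (4309 - 75*(-219 + √3)/(225 - √3)) = -9802 + (-4309 + 75*(-219 + √3)/(225 - √3)) = -14111 + 75*(-219 + √3)/(225 - √3)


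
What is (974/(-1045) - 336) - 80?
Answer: -435694/1045 ≈ -416.93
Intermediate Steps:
(974/(-1045) - 336) - 80 = (974*(-1/1045) - 336) - 80 = (-974/1045 - 336) - 80 = -352094/1045 - 80 = -435694/1045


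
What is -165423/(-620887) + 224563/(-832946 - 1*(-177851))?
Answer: -31060467196/406739969265 ≈ -0.076364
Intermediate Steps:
-165423/(-620887) + 224563/(-832946 - 1*(-177851)) = -165423*(-1/620887) + 224563/(-832946 + 177851) = 165423/620887 + 224563/(-655095) = 165423/620887 + 224563*(-1/655095) = 165423/620887 - 224563/655095 = -31060467196/406739969265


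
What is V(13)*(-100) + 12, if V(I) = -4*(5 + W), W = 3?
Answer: 3212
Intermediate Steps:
V(I) = -32 (V(I) = -4*(5 + 3) = -4*8 = -32)
V(13)*(-100) + 12 = -32*(-100) + 12 = 3200 + 12 = 3212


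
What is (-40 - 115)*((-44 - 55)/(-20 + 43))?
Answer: 15345/23 ≈ 667.17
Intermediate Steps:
(-40 - 115)*((-44 - 55)/(-20 + 43)) = -(-15345)/23 = -155*(-99/23) = 15345/23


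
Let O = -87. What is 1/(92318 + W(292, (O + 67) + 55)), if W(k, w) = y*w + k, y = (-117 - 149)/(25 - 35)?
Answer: 1/93541 ≈ 1.0691e-5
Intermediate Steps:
y = 133/5 (y = -266/(-10) = -266*(-⅒) = 133/5 ≈ 26.600)
W(k, w) = k + 133*w/5 (W(k, w) = 133*w/5 + k = k + 133*w/5)
1/(92318 + W(292, (O + 67) + 55)) = 1/(92318 + (292 + 133*((-87 + 67) + 55)/5)) = 1/(92318 + (292 + 133*(-20 + 55)/5)) = 1/(92318 + (292 + (133/5)*35)) = 1/(92318 + (292 + 931)) = 1/(92318 + 1223) = 1/93541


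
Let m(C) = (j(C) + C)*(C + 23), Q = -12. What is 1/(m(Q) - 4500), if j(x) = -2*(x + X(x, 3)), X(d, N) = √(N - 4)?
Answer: -1092/4769977 + 11*I/9539954 ≈ -0.00022893 + 1.153e-6*I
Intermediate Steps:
X(d, N) = √(-4 + N)
j(x) = -2*I - 2*x (j(x) = -2*(x + √(-4 + 3)) = -2*(x + √(-1)) = -2*(x + I) = -2*(I + x) = -2*I - 2*x)
m(C) = (23 + C)*(-C - 2*I) (m(C) = ((-2*I - 2*C) + C)*(C + 23) = (-C - 2*I)*(23 + C) = (23 + C)*(-C - 2*I))
1/(m(Q) - 4500) = 1/((-1*(-12)² - 46*I - 1*(-12)*(23 + 2*I)) - 4500) = 1/((-1*144 - 46*I + (276 + 24*I)) - 4500) = 1/((-144 - 46*I + (276 + 24*I)) - 4500) = 1/((132 - 22*I) - 4500) = 1/(-4368 - 22*I) = (-4368 + 22*I)/19079908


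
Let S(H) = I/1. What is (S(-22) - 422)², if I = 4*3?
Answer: 168100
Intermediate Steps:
I = 12
S(H) = 12 (S(H) = 12/1 = 12*1 = 12)
(S(-22) - 422)² = (12 - 422)² = (-410)² = 168100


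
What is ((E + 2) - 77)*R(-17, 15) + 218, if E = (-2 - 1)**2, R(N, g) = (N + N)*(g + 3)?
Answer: 40610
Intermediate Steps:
R(N, g) = 2*N*(3 + g) (R(N, g) = (2*N)*(3 + g) = 2*N*(3 + g))
E = 9 (E = (-3)**2 = 9)
((E + 2) - 77)*R(-17, 15) + 218 = ((9 + 2) - 77)*(2*(-17)*(3 + 15)) + 218 = (11 - 77)*(2*(-17)*18) + 218 = -66*(-612) + 218 = 40392 + 218 = 40610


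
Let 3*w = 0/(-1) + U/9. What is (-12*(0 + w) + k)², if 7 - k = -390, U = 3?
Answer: 1408969/9 ≈ 1.5655e+5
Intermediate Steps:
k = 397 (k = 7 - 1*(-390) = 7 + 390 = 397)
w = ⅑ (w = (0/(-1) + 3/9)/3 = (0*(-1) + 3*(⅑))/3 = (0 + ⅓)/3 = (⅓)*(⅓) = ⅑ ≈ 0.11111)
(-12*(0 + w) + k)² = (-12*(0 + ⅑) + 397)² = (-12*⅑ + 397)² = (-4/3 + 397)² = (1187/3)² = 1408969/9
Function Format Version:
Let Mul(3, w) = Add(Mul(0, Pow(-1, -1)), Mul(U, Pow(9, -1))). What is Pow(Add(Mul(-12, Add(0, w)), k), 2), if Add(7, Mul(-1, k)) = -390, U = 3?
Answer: Rational(1408969, 9) ≈ 1.5655e+5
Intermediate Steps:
k = 397 (k = Add(7, Mul(-1, -390)) = Add(7, 390) = 397)
w = Rational(1, 9) (w = Mul(Rational(1, 3), Add(Mul(0, Pow(-1, -1)), Mul(3, Pow(9, -1)))) = Mul(Rational(1, 3), Add(Mul(0, -1), Mul(3, Rational(1, 9)))) = Mul(Rational(1, 3), Add(0, Rational(1, 3))) = Mul(Rational(1, 3), Rational(1, 3)) = Rational(1, 9) ≈ 0.11111)
Pow(Add(Mul(-12, Add(0, w)), k), 2) = Pow(Add(Mul(-12, Add(0, Rational(1, 9))), 397), 2) = Pow(Add(Mul(-12, Rational(1, 9)), 397), 2) = Pow(Add(Rational(-4, 3), 397), 2) = Pow(Rational(1187, 3), 2) = Rational(1408969, 9)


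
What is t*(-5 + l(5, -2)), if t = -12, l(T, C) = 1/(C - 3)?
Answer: 312/5 ≈ 62.400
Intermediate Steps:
l(T, C) = 1/(-3 + C)
t*(-5 + l(5, -2)) = -12*(-5 + 1/(-3 - 2)) = -12*(-5 + 1/(-5)) = -12*(-5 - ⅕) = -12*(-26/5) = 312/5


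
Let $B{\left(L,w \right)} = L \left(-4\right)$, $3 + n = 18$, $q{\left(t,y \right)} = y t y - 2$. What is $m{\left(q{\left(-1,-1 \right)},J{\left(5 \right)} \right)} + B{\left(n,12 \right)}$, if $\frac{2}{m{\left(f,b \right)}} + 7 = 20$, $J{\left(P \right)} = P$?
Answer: $- \frac{778}{13} \approx -59.846$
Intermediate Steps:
$q{\left(t,y \right)} = -2 + t y^{2}$ ($q{\left(t,y \right)} = t y y - 2 = t y^{2} - 2 = -2 + t y^{2}$)
$n = 15$ ($n = -3 + 18 = 15$)
$B{\left(L,w \right)} = - 4 L$
$m{\left(f,b \right)} = \frac{2}{13}$ ($m{\left(f,b \right)} = \frac{2}{-7 + 20} = \frac{2}{13}$)
$m{\left(q{\left(-1,-1 \right)},J{\left(5 \right)} \right)} + B{\left(n,12 \right)} = \frac{2}{13} - 60 = - \frac{778}{13}$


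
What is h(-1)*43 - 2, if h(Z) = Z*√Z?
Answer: -2 - 43*I ≈ -2.0 - 43.0*I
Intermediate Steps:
h(Z) = Z^(3/2)
h(-1)*43 - 2 = (-1)^(3/2)*43 - 2 = -I*43 - 2 = -43*I - 2 = -2 - 43*I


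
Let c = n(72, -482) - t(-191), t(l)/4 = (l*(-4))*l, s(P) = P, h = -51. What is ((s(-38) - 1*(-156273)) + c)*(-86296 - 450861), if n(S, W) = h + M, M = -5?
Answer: -397429035375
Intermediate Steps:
n(S, W) = -56 (n(S, W) = -51 - 5 = -56)
t(l) = -16*l² (t(l) = 4*((l*(-4))*l) = 4*((-4*l)*l) = 4*(-4*l²) = -16*l²)
c = 583640 (c = -56 - (-16)*(-191)² = -56 - (-16)*36481 = -56 - 1*(-583696) = -56 + 583696 = 583640)
((s(-38) - 1*(-156273)) + c)*(-86296 - 450861) = ((-38 - 1*(-156273)) + 583640)*(-86296 - 450861) = ((-38 + 156273) + 583640)*(-537157) = (156235 + 583640)*(-537157) = 739875*(-537157) = -397429035375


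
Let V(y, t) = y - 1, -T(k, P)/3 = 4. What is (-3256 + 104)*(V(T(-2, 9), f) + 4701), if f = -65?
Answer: -14776576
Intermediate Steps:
T(k, P) = -12 (T(k, P) = -3*4 = -12)
V(y, t) = -1 + y
(-3256 + 104)*(V(T(-2, 9), f) + 4701) = (-3256 + 104)*((-1 - 12) + 4701) = -3152*(-13 + 4701) = -3152*4688 = -14776576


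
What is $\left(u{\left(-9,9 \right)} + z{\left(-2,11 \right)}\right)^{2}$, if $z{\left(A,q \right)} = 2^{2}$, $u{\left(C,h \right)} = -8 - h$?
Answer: $169$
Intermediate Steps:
$z{\left(A,q \right)} = 4$
$\left(u{\left(-9,9 \right)} + z{\left(-2,11 \right)}\right)^{2} = \left(\left(-8 - 9\right) + 4\right)^{2} = \left(-17 + 4\right)^{2} = \left(-13\right)^{2} = 169$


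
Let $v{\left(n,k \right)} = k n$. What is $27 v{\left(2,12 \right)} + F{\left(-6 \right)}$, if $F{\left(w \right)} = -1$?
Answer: $647$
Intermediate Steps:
$27 v{\left(2,12 \right)} + F{\left(-6 \right)} = 27 \cdot 12 \cdot 2 - 1 = 27 \cdot 24 - 1 = 648 - 1 = 647$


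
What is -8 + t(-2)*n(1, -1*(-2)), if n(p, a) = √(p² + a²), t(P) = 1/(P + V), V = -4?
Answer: -8 - √5/6 ≈ -8.3727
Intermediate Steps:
t(P) = 1/(-4 + P) (t(P) = 1/(P - 4) = 1/(-4 + P))
n(p, a) = √(a² + p²)
-8 + t(-2)*n(1, -1*(-2)) = -8 + √((-1*(-2))² + 1²)/(-4 - 2) = -8 + √(2² + 1)/(-6) = -8 - √(4 + 1)/6 = -8 - √5/6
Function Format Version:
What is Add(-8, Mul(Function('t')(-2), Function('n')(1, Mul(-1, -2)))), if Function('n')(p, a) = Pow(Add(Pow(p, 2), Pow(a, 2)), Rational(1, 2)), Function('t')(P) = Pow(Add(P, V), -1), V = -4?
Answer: Add(-8, Mul(Rational(-1, 6), Pow(5, Rational(1, 2)))) ≈ -8.3727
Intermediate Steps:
Function('t')(P) = Pow(Add(-4, P), -1) (Function('t')(P) = Pow(Add(P, -4), -1) = Pow(Add(-4, P), -1))
Function('n')(p, a) = Pow(Add(Pow(a, 2), Pow(p, 2)), Rational(1, 2))
Add(-8, Mul(Function('t')(-2), Function('n')(1, Mul(-1, -2)))) = Add(-8, Mul(Pow(Add(-4, -2), -1), Pow(Add(Pow(Mul(-1, -2), 2), Pow(1, 2)), Rational(1, 2)))) = Add(-8, Mul(Pow(-6, -1), Pow(Add(Pow(2, 2), 1), Rational(1, 2)))) = Add(-8, Mul(Rational(-1, 6), Pow(Add(4, 1), Rational(1, 2)))) = Add(-8, Mul(Rational(-1, 6), Pow(5, Rational(1, 2))))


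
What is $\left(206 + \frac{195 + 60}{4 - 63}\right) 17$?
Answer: $\frac{202283}{59} \approx 3428.5$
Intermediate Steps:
$\left(206 + \frac{195 + 60}{4 - 63}\right) 17 = \left(206 + \frac{255}{-59}\right) 17 = \left(206 + 255 \left(- \frac{1}{59}\right)\right) 17 = \left(206 - \frac{255}{59}\right) 17 = \frac{11899}{59} \cdot 17 = \frac{202283}{59}$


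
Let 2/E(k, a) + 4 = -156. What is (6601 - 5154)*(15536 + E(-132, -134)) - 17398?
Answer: 1797054073/80 ≈ 2.2463e+7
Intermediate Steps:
E(k, a) = -1/80 (E(k, a) = 2/(-4 - 156) = 2/(-160) = 2*(-1/160) = -1/80)
(6601 - 5154)*(15536 + E(-132, -134)) - 17398 = (6601 - 5154)*(15536 - 1/80) - 17398 = 1447*(1242879/80) - 17398 = 1798445913/80 - 17398 = 1797054073/80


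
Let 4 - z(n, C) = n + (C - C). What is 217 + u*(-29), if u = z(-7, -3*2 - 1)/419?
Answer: 90604/419 ≈ 216.24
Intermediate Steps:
z(n, C) = 4 - n (z(n, C) = 4 - (n + (C - C)) = 4 - (n + 0) = 4 - n)
u = 11/419 (u = (4 - 1*(-7))/419 = (4 + 7)*(1/419) = 11*(1/419) = 11/419 ≈ 0.026253)
217 + u*(-29) = 217 + (11/419)*(-29) = 217 - 319/419 = 90604/419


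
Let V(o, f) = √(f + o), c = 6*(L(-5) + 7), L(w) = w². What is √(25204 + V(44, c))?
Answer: √(25204 + 2*√59) ≈ 158.81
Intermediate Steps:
c = 192 (c = 6*((-5)² + 7) = 6*(25 + 7) = 6*32 = 192)
√(25204 + V(44, c)) = √(25204 + √(192 + 44)) = √(25204 + √236) = √(25204 + 2*√59)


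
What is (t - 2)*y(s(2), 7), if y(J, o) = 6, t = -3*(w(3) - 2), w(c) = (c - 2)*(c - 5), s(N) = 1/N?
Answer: 60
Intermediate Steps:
w(c) = (-5 + c)*(-2 + c) (w(c) = (-2 + c)*(-5 + c) = (-5 + c)*(-2 + c))
t = 12 (t = -3*((10 + 3² - 7*3) - 2) = -3*((10 + 9 - 21) - 2) = -3*(-2 - 2) = -3*(-4) = 12)
(t - 2)*y(s(2), 7) = (12 - 2)*6 = 10*6 = 60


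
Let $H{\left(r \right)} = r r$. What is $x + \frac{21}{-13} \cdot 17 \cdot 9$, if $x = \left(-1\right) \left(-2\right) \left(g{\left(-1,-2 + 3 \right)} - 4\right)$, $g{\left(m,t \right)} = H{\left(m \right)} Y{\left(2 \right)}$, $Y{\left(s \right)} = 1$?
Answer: $- \frac{3291}{13} \approx -253.15$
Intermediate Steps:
$H{\left(r \right)} = r^{2}$
$g{\left(m,t \right)} = m^{2}$ ($g{\left(m,t \right)} = m^{2} \cdot 1 = m^{2}$)
$x = -6$ ($x = \left(-1\right) \left(-2\right) \left(\left(-1\right)^{2} - 4\right) = 2 \left(1 - 4\right) = 2 \left(-3\right) = -6$)
$x + \frac{21}{-13} \cdot 17 \cdot 9 = -6 + \frac{21}{-13} \cdot 17 \cdot 9 = -6 + 21 \left(- \frac{1}{13}\right) 17 \cdot 9 = -6 + \left(- \frac{21}{13}\right) 17 \cdot 9 = -6 - \frac{3213}{13} = - \frac{3291}{13}$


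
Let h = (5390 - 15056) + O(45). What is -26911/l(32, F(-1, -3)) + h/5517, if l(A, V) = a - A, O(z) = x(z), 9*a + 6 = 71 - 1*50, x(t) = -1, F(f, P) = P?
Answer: 444524264/502047 ≈ 885.42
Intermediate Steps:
a = 5/3 (a = -⅔ + (71 - 1*50)/9 = -⅔ + (71 - 50)/9 = -⅔ + (⅑)*21 = -⅔ + 7/3 = 5/3 ≈ 1.6667)
O(z) = -1
l(A, V) = 5/3 - A
h = -9667 (h = (5390 - 15056) - 1 = -9666 - 1 = -9667)
-26911/l(32, F(-1, -3)) + h/5517 = -26911/(5/3 - 1*32) - 9667/5517 = -26911/(5/3 - 32) - 9667*1/5517 = -26911/(-91/3) - 9667/5517 = -26911*(-3/91) - 9667/5517 = 80733/91 - 9667/5517 = 444524264/502047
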